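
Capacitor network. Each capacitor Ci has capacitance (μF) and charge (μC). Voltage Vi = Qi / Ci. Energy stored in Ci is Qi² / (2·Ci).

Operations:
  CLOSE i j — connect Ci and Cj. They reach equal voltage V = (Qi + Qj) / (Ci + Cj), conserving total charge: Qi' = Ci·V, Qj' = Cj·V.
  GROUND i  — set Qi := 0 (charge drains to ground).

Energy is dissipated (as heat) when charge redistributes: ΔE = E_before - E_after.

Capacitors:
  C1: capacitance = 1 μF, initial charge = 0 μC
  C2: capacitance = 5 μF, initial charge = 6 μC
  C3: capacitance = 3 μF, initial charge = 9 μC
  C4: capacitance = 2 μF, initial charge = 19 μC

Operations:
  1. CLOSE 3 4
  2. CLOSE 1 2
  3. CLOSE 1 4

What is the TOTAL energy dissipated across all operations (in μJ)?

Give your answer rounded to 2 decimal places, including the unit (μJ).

Initial: C1(1μF, Q=0μC, V=0.00V), C2(5μF, Q=6μC, V=1.20V), C3(3μF, Q=9μC, V=3.00V), C4(2μF, Q=19μC, V=9.50V)
Op 1: CLOSE 3-4: Q_total=28.00, C_total=5.00, V=5.60; Q3=16.80, Q4=11.20; dissipated=25.350
Op 2: CLOSE 1-2: Q_total=6.00, C_total=6.00, V=1.00; Q1=1.00, Q2=5.00; dissipated=0.600
Op 3: CLOSE 1-4: Q_total=12.20, C_total=3.00, V=4.07; Q1=4.07, Q4=8.13; dissipated=7.053
Total dissipated: 33.003 μJ

Answer: 33.00 μJ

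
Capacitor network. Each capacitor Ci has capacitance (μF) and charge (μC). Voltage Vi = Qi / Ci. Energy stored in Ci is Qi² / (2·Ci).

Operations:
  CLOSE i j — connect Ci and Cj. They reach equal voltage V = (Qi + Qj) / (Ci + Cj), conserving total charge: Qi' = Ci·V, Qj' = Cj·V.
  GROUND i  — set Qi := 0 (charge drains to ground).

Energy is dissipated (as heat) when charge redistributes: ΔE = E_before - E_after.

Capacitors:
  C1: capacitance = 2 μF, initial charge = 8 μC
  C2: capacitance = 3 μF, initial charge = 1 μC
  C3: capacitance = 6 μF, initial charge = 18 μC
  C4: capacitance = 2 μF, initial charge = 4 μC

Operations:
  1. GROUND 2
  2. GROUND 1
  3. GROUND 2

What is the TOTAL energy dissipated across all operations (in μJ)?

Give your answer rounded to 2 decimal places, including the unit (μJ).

Initial: C1(2μF, Q=8μC, V=4.00V), C2(3μF, Q=1μC, V=0.33V), C3(6μF, Q=18μC, V=3.00V), C4(2μF, Q=4μC, V=2.00V)
Op 1: GROUND 2: Q2=0; energy lost=0.167
Op 2: GROUND 1: Q1=0; energy lost=16.000
Op 3: GROUND 2: Q2=0; energy lost=0.000
Total dissipated: 16.167 μJ

Answer: 16.17 μJ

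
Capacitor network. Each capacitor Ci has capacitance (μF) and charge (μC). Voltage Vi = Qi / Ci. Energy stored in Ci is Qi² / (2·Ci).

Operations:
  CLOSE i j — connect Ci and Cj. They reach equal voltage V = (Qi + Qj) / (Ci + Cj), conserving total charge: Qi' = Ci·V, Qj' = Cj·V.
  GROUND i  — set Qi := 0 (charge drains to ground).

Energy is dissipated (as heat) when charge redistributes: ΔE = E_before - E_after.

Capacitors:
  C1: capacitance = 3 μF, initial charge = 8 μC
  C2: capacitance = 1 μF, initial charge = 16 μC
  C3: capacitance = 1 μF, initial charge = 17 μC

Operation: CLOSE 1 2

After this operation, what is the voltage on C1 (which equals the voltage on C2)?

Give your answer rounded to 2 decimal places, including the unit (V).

Initial: C1(3μF, Q=8μC, V=2.67V), C2(1μF, Q=16μC, V=16.00V), C3(1μF, Q=17μC, V=17.00V)
Op 1: CLOSE 1-2: Q_total=24.00, C_total=4.00, V=6.00; Q1=18.00, Q2=6.00; dissipated=66.667

Answer: 6.00 V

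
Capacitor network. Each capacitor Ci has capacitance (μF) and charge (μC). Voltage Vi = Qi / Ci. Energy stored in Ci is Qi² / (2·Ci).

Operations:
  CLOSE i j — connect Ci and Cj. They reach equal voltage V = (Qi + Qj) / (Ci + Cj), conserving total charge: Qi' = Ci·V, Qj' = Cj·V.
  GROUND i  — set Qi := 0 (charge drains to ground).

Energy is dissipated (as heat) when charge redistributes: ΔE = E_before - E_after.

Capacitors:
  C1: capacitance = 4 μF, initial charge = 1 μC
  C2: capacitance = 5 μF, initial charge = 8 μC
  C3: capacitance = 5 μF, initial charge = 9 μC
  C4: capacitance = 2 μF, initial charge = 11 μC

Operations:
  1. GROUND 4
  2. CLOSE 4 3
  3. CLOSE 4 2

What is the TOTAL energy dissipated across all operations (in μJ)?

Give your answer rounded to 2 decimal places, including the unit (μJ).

Initial: C1(4μF, Q=1μC, V=0.25V), C2(5μF, Q=8μC, V=1.60V), C3(5μF, Q=9μC, V=1.80V), C4(2μF, Q=11μC, V=5.50V)
Op 1: GROUND 4: Q4=0; energy lost=30.250
Op 2: CLOSE 4-3: Q_total=9.00, C_total=7.00, V=1.29; Q4=2.57, Q3=6.43; dissipated=2.314
Op 3: CLOSE 4-2: Q_total=10.57, C_total=7.00, V=1.51; Q4=3.02, Q2=7.55; dissipated=0.071
Total dissipated: 32.635 μJ

Answer: 32.63 μJ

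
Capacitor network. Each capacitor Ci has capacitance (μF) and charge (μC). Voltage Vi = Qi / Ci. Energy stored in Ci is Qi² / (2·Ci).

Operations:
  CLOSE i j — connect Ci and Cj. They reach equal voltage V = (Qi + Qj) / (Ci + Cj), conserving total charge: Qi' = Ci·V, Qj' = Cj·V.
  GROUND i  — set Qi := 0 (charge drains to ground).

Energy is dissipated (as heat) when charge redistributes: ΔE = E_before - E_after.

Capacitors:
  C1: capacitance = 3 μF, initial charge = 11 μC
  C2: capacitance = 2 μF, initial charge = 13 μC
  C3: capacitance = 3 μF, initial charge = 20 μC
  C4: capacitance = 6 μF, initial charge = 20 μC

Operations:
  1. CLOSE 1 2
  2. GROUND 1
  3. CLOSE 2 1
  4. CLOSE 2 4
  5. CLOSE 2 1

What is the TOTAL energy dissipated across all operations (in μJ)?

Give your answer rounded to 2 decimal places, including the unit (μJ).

Initial: C1(3μF, Q=11μC, V=3.67V), C2(2μF, Q=13μC, V=6.50V), C3(3μF, Q=20μC, V=6.67V), C4(6μF, Q=20μC, V=3.33V)
Op 1: CLOSE 1-2: Q_total=24.00, C_total=5.00, V=4.80; Q1=14.40, Q2=9.60; dissipated=4.817
Op 2: GROUND 1: Q1=0; energy lost=34.560
Op 3: CLOSE 2-1: Q_total=9.60, C_total=5.00, V=1.92; Q2=3.84, Q1=5.76; dissipated=13.824
Op 4: CLOSE 2-4: Q_total=23.84, C_total=8.00, V=2.98; Q2=5.96, Q4=17.88; dissipated=1.498
Op 5: CLOSE 2-1: Q_total=11.72, C_total=5.00, V=2.34; Q2=4.69, Q1=7.03; dissipated=0.674
Total dissipated: 55.373 μJ

Answer: 55.37 μJ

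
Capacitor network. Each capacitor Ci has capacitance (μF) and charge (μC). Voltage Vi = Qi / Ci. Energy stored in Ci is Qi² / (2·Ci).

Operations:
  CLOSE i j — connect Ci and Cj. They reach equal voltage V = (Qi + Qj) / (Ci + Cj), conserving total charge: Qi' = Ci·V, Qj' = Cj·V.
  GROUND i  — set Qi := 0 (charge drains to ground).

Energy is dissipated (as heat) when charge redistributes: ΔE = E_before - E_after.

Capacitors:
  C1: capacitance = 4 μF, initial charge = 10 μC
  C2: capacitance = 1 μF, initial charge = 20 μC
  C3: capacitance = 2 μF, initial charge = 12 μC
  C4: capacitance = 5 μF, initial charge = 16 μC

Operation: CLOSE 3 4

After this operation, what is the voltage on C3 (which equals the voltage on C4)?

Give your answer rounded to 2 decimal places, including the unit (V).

Initial: C1(4μF, Q=10μC, V=2.50V), C2(1μF, Q=20μC, V=20.00V), C3(2μF, Q=12μC, V=6.00V), C4(5μF, Q=16μC, V=3.20V)
Op 1: CLOSE 3-4: Q_total=28.00, C_total=7.00, V=4.00; Q3=8.00, Q4=20.00; dissipated=5.600

Answer: 4.00 V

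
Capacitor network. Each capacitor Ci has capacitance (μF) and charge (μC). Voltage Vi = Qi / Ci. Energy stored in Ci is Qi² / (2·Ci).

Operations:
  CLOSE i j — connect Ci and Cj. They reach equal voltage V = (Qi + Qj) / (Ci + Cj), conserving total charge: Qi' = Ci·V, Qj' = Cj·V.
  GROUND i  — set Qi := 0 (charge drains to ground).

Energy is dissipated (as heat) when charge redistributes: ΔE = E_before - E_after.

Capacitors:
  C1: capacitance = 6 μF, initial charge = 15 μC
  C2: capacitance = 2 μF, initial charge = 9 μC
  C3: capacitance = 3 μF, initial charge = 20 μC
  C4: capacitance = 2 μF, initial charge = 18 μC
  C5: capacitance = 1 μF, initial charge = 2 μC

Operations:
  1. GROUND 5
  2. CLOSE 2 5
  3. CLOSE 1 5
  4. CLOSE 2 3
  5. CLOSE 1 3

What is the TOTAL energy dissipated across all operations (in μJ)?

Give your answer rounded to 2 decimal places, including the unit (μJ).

Answer: 23.83 μJ

Derivation:
Initial: C1(6μF, Q=15μC, V=2.50V), C2(2μF, Q=9μC, V=4.50V), C3(3μF, Q=20μC, V=6.67V), C4(2μF, Q=18μC, V=9.00V), C5(1μF, Q=2μC, V=2.00V)
Op 1: GROUND 5: Q5=0; energy lost=2.000
Op 2: CLOSE 2-5: Q_total=9.00, C_total=3.00, V=3.00; Q2=6.00, Q5=3.00; dissipated=6.750
Op 3: CLOSE 1-5: Q_total=18.00, C_total=7.00, V=2.57; Q1=15.43, Q5=2.57; dissipated=0.107
Op 4: CLOSE 2-3: Q_total=26.00, C_total=5.00, V=5.20; Q2=10.40, Q3=15.60; dissipated=8.067
Op 5: CLOSE 1-3: Q_total=31.03, C_total=9.00, V=3.45; Q1=20.69, Q3=10.34; dissipated=6.909
Total dissipated: 23.833 μJ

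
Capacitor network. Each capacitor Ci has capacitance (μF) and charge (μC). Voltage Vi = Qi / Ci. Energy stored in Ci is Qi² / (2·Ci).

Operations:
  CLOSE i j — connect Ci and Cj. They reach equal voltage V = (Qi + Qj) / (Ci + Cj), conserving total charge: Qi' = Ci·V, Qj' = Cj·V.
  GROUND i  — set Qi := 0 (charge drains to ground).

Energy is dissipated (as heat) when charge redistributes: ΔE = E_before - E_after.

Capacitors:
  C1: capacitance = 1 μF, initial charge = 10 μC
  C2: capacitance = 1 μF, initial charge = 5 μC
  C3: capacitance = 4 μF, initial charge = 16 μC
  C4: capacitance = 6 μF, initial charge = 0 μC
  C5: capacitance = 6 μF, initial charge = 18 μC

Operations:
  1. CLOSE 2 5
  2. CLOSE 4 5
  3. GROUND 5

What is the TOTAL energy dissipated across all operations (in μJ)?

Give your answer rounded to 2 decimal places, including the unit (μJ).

Initial: C1(1μF, Q=10μC, V=10.00V), C2(1μF, Q=5μC, V=5.00V), C3(4μF, Q=16μC, V=4.00V), C4(6μF, Q=0μC, V=0.00V), C5(6μF, Q=18μC, V=3.00V)
Op 1: CLOSE 2-5: Q_total=23.00, C_total=7.00, V=3.29; Q2=3.29, Q5=19.71; dissipated=1.714
Op 2: CLOSE 4-5: Q_total=19.71, C_total=12.00, V=1.64; Q4=9.86, Q5=9.86; dissipated=16.194
Op 3: GROUND 5: Q5=0; energy lost=8.097
Total dissipated: 26.005 μJ

Answer: 26.01 μJ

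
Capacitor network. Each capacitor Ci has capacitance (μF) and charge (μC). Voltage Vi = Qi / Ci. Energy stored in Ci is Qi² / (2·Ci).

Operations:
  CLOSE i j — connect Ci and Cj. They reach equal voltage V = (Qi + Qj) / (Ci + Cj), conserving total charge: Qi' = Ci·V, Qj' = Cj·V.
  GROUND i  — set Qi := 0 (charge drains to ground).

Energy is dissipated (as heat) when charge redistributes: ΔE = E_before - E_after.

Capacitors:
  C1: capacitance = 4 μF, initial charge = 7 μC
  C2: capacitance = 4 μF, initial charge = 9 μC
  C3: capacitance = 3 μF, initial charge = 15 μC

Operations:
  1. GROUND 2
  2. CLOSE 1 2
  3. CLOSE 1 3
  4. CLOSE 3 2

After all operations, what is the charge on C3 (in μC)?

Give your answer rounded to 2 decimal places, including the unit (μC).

Initial: C1(4μF, Q=7μC, V=1.75V), C2(4μF, Q=9μC, V=2.25V), C3(3μF, Q=15μC, V=5.00V)
Op 1: GROUND 2: Q2=0; energy lost=10.125
Op 2: CLOSE 1-2: Q_total=7.00, C_total=8.00, V=0.88; Q1=3.50, Q2=3.50; dissipated=3.062
Op 3: CLOSE 1-3: Q_total=18.50, C_total=7.00, V=2.64; Q1=10.57, Q3=7.93; dissipated=14.585
Op 4: CLOSE 3-2: Q_total=11.43, C_total=7.00, V=1.63; Q3=4.90, Q2=6.53; dissipated=2.679
Final charges: Q1=10.57, Q2=6.53, Q3=4.90

Answer: 4.90 μC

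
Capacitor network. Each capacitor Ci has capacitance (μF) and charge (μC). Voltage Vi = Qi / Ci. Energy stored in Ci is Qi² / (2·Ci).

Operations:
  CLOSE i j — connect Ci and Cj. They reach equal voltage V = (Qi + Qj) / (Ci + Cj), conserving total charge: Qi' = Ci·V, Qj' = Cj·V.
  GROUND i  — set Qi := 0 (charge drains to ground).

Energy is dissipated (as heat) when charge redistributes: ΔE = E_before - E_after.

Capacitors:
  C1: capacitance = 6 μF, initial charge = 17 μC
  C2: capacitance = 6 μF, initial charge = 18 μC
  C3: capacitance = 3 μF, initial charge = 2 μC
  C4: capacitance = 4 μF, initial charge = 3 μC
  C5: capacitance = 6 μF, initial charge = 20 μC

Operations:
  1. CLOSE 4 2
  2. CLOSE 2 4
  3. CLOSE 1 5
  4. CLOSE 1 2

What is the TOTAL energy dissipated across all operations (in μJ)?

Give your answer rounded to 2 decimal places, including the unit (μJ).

Answer: 7.90 μJ

Derivation:
Initial: C1(6μF, Q=17μC, V=2.83V), C2(6μF, Q=18μC, V=3.00V), C3(3μF, Q=2μC, V=0.67V), C4(4μF, Q=3μC, V=0.75V), C5(6μF, Q=20μC, V=3.33V)
Op 1: CLOSE 4-2: Q_total=21.00, C_total=10.00, V=2.10; Q4=8.40, Q2=12.60; dissipated=6.075
Op 2: CLOSE 2-4: Q_total=21.00, C_total=10.00, V=2.10; Q2=12.60, Q4=8.40; dissipated=0.000
Op 3: CLOSE 1-5: Q_total=37.00, C_total=12.00, V=3.08; Q1=18.50, Q5=18.50; dissipated=0.375
Op 4: CLOSE 1-2: Q_total=31.10, C_total=12.00, V=2.59; Q1=15.55, Q2=15.55; dissipated=1.450
Total dissipated: 7.900 μJ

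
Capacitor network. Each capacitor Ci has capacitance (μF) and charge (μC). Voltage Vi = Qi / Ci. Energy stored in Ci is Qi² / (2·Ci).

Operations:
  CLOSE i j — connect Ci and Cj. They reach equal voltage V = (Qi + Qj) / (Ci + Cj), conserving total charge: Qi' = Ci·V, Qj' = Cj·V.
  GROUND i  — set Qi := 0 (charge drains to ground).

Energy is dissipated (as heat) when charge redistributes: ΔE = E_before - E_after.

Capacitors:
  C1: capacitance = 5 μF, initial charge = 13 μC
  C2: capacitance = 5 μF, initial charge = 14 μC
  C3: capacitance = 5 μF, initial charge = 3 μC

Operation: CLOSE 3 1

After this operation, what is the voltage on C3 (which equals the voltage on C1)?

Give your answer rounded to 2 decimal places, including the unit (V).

Answer: 1.60 V

Derivation:
Initial: C1(5μF, Q=13μC, V=2.60V), C2(5μF, Q=14μC, V=2.80V), C3(5μF, Q=3μC, V=0.60V)
Op 1: CLOSE 3-1: Q_total=16.00, C_total=10.00, V=1.60; Q3=8.00, Q1=8.00; dissipated=5.000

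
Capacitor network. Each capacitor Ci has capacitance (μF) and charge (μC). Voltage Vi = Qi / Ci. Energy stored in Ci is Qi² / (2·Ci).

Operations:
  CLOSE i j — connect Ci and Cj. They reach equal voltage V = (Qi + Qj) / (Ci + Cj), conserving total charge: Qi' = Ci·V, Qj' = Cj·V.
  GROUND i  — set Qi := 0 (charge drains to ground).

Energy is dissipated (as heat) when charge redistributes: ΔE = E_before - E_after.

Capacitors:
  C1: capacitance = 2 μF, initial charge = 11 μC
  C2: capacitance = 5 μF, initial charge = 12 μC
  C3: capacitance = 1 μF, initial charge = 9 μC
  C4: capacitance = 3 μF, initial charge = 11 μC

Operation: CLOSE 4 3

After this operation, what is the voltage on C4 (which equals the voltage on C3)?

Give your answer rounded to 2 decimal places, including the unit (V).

Initial: C1(2μF, Q=11μC, V=5.50V), C2(5μF, Q=12μC, V=2.40V), C3(1μF, Q=9μC, V=9.00V), C4(3μF, Q=11μC, V=3.67V)
Op 1: CLOSE 4-3: Q_total=20.00, C_total=4.00, V=5.00; Q4=15.00, Q3=5.00; dissipated=10.667

Answer: 5.00 V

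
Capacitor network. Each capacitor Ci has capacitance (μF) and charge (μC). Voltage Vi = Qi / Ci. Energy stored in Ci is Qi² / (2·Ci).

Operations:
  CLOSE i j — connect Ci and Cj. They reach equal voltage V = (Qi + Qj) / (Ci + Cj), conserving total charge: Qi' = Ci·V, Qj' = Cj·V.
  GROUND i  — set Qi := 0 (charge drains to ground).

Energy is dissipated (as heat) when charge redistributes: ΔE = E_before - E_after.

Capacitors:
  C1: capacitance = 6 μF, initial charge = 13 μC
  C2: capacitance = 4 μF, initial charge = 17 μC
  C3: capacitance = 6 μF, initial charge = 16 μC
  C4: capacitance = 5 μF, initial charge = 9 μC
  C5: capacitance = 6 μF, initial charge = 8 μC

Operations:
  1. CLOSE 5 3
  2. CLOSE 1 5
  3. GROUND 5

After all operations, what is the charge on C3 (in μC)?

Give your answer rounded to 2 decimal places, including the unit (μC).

Initial: C1(6μF, Q=13μC, V=2.17V), C2(4μF, Q=17μC, V=4.25V), C3(6μF, Q=16μC, V=2.67V), C4(5μF, Q=9μC, V=1.80V), C5(6μF, Q=8μC, V=1.33V)
Op 1: CLOSE 5-3: Q_total=24.00, C_total=12.00, V=2.00; Q5=12.00, Q3=12.00; dissipated=2.667
Op 2: CLOSE 1-5: Q_total=25.00, C_total=12.00, V=2.08; Q1=12.50, Q5=12.50; dissipated=0.042
Op 3: GROUND 5: Q5=0; energy lost=13.021
Final charges: Q1=12.50, Q2=17.00, Q3=12.00, Q4=9.00, Q5=0.00

Answer: 12.00 μC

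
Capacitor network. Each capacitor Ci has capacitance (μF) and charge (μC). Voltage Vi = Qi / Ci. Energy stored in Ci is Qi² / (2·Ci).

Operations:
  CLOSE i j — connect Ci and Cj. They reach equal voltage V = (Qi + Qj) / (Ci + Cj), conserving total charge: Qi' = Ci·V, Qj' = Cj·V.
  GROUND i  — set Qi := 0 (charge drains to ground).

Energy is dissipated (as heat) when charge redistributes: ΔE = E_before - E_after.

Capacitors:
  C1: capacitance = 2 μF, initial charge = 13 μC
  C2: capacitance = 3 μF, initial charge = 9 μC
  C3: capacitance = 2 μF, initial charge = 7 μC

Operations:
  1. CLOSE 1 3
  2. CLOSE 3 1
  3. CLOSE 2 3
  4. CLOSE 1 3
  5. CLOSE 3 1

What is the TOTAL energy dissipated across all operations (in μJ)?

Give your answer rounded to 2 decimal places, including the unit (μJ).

Initial: C1(2μF, Q=13μC, V=6.50V), C2(3μF, Q=9μC, V=3.00V), C3(2μF, Q=7μC, V=3.50V)
Op 1: CLOSE 1-3: Q_total=20.00, C_total=4.00, V=5.00; Q1=10.00, Q3=10.00; dissipated=4.500
Op 2: CLOSE 3-1: Q_total=20.00, C_total=4.00, V=5.00; Q3=10.00, Q1=10.00; dissipated=0.000
Op 3: CLOSE 2-3: Q_total=19.00, C_total=5.00, V=3.80; Q2=11.40, Q3=7.60; dissipated=2.400
Op 4: CLOSE 1-3: Q_total=17.60, C_total=4.00, V=4.40; Q1=8.80, Q3=8.80; dissipated=0.720
Op 5: CLOSE 3-1: Q_total=17.60, C_total=4.00, V=4.40; Q3=8.80, Q1=8.80; dissipated=0.000
Total dissipated: 7.620 μJ

Answer: 7.62 μJ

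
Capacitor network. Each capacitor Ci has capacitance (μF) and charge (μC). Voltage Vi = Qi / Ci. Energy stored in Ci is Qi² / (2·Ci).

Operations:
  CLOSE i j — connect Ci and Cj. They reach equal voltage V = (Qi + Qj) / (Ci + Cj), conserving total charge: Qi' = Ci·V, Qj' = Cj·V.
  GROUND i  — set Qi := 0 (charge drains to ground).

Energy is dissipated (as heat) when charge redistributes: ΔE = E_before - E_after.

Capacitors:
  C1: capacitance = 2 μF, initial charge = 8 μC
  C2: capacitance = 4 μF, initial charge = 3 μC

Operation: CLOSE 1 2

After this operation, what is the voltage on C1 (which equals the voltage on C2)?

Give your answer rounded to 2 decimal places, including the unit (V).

Initial: C1(2μF, Q=8μC, V=4.00V), C2(4μF, Q=3μC, V=0.75V)
Op 1: CLOSE 1-2: Q_total=11.00, C_total=6.00, V=1.83; Q1=3.67, Q2=7.33; dissipated=7.042

Answer: 1.83 V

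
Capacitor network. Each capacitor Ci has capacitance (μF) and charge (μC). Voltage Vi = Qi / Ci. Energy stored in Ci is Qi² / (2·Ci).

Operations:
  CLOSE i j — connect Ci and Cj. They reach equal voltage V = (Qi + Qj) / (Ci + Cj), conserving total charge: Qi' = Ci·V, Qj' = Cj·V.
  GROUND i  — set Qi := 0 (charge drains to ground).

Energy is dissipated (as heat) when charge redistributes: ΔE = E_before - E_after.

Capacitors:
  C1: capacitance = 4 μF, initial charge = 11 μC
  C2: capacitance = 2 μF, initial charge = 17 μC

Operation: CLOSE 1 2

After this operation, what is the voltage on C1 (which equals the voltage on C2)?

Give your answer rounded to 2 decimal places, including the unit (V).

Initial: C1(4μF, Q=11μC, V=2.75V), C2(2μF, Q=17μC, V=8.50V)
Op 1: CLOSE 1-2: Q_total=28.00, C_total=6.00, V=4.67; Q1=18.67, Q2=9.33; dissipated=22.042

Answer: 4.67 V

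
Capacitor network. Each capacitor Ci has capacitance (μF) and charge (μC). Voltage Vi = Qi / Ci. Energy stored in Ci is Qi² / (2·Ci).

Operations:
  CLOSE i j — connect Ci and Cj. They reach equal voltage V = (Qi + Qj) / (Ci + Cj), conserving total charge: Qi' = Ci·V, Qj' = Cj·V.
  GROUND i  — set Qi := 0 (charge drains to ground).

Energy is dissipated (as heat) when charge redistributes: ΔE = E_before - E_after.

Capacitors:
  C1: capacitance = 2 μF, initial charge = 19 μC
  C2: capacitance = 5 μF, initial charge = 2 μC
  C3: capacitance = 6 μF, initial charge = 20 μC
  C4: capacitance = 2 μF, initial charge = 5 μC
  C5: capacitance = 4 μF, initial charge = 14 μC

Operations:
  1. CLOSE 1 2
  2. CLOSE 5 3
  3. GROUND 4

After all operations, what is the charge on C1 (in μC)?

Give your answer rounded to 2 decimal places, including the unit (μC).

Initial: C1(2μF, Q=19μC, V=9.50V), C2(5μF, Q=2μC, V=0.40V), C3(6μF, Q=20μC, V=3.33V), C4(2μF, Q=5μC, V=2.50V), C5(4μF, Q=14μC, V=3.50V)
Op 1: CLOSE 1-2: Q_total=21.00, C_total=7.00, V=3.00; Q1=6.00, Q2=15.00; dissipated=59.150
Op 2: CLOSE 5-3: Q_total=34.00, C_total=10.00, V=3.40; Q5=13.60, Q3=20.40; dissipated=0.033
Op 3: GROUND 4: Q4=0; energy lost=6.250
Final charges: Q1=6.00, Q2=15.00, Q3=20.40, Q4=0.00, Q5=13.60

Answer: 6.00 μC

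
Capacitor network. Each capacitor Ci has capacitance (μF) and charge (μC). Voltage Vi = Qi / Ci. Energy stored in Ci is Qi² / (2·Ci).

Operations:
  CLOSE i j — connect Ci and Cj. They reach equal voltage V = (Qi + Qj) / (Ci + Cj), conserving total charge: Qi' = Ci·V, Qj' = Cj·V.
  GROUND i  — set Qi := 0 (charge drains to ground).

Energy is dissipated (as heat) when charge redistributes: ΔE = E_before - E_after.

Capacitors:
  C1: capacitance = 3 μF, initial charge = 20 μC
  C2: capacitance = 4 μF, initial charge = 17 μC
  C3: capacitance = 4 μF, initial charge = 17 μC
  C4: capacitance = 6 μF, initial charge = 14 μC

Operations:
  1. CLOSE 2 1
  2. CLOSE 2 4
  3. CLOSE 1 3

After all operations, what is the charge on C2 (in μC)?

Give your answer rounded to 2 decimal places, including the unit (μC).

Answer: 14.06 μC

Derivation:
Initial: C1(3μF, Q=20μC, V=6.67V), C2(4μF, Q=17μC, V=4.25V), C3(4μF, Q=17μC, V=4.25V), C4(6μF, Q=14μC, V=2.33V)
Op 1: CLOSE 2-1: Q_total=37.00, C_total=7.00, V=5.29; Q2=21.14, Q1=15.86; dissipated=5.006
Op 2: CLOSE 2-4: Q_total=35.14, C_total=10.00, V=3.51; Q2=14.06, Q4=21.09; dissipated=10.460
Op 3: CLOSE 1-3: Q_total=32.86, C_total=7.00, V=4.69; Q1=14.08, Q3=18.78; dissipated=0.919
Final charges: Q1=14.08, Q2=14.06, Q3=18.78, Q4=21.09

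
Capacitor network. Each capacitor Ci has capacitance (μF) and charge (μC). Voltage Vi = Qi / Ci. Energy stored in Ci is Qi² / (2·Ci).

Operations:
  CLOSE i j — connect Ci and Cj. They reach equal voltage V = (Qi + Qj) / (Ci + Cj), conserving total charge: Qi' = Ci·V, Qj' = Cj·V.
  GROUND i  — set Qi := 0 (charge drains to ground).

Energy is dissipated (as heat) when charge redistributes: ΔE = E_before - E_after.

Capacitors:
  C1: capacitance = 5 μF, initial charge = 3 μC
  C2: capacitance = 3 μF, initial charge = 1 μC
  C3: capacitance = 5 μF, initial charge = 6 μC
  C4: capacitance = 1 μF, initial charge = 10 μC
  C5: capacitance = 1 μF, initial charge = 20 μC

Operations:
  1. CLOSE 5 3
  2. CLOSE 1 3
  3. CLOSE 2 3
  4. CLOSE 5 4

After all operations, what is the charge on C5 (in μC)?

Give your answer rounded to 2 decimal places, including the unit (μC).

Answer: 7.17 μC

Derivation:
Initial: C1(5μF, Q=3μC, V=0.60V), C2(3μF, Q=1μC, V=0.33V), C3(5μF, Q=6μC, V=1.20V), C4(1μF, Q=10μC, V=10.00V), C5(1μF, Q=20μC, V=20.00V)
Op 1: CLOSE 5-3: Q_total=26.00, C_total=6.00, V=4.33; Q5=4.33, Q3=21.67; dissipated=147.267
Op 2: CLOSE 1-3: Q_total=24.67, C_total=10.00, V=2.47; Q1=12.33, Q3=12.33; dissipated=17.422
Op 3: CLOSE 2-3: Q_total=13.33, C_total=8.00, V=1.67; Q2=5.00, Q3=8.33; dissipated=4.267
Op 4: CLOSE 5-4: Q_total=14.33, C_total=2.00, V=7.17; Q5=7.17, Q4=7.17; dissipated=8.028
Final charges: Q1=12.33, Q2=5.00, Q3=8.33, Q4=7.17, Q5=7.17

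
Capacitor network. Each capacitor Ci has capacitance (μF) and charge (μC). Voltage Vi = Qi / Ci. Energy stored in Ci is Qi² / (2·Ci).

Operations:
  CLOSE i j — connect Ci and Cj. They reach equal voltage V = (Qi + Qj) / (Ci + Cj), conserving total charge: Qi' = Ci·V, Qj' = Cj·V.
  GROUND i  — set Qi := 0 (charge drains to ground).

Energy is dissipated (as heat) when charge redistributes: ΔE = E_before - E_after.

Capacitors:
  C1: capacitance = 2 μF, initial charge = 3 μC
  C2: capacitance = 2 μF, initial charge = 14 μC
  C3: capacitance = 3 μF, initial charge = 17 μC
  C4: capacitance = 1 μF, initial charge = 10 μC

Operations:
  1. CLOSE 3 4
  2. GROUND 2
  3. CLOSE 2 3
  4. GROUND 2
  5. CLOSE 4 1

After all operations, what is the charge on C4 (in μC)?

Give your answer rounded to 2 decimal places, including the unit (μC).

Initial: C1(2μF, Q=3μC, V=1.50V), C2(2μF, Q=14μC, V=7.00V), C3(3μF, Q=17μC, V=5.67V), C4(1μF, Q=10μC, V=10.00V)
Op 1: CLOSE 3-4: Q_total=27.00, C_total=4.00, V=6.75; Q3=20.25, Q4=6.75; dissipated=7.042
Op 2: GROUND 2: Q2=0; energy lost=49.000
Op 3: CLOSE 2-3: Q_total=20.25, C_total=5.00, V=4.05; Q2=8.10, Q3=12.15; dissipated=27.337
Op 4: GROUND 2: Q2=0; energy lost=16.402
Op 5: CLOSE 4-1: Q_total=9.75, C_total=3.00, V=3.25; Q4=3.25, Q1=6.50; dissipated=9.188
Final charges: Q1=6.50, Q2=0.00, Q3=12.15, Q4=3.25

Answer: 3.25 μC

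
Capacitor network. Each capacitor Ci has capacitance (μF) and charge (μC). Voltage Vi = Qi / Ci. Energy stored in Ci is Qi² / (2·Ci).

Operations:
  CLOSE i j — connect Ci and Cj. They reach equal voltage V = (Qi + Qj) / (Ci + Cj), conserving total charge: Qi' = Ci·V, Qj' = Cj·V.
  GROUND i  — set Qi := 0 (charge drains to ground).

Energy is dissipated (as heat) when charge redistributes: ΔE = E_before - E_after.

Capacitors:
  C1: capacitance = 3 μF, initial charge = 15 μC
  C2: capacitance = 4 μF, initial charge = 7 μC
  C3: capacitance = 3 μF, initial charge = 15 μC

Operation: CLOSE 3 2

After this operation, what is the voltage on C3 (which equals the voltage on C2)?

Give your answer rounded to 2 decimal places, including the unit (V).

Answer: 3.14 V

Derivation:
Initial: C1(3μF, Q=15μC, V=5.00V), C2(4μF, Q=7μC, V=1.75V), C3(3μF, Q=15μC, V=5.00V)
Op 1: CLOSE 3-2: Q_total=22.00, C_total=7.00, V=3.14; Q3=9.43, Q2=12.57; dissipated=9.054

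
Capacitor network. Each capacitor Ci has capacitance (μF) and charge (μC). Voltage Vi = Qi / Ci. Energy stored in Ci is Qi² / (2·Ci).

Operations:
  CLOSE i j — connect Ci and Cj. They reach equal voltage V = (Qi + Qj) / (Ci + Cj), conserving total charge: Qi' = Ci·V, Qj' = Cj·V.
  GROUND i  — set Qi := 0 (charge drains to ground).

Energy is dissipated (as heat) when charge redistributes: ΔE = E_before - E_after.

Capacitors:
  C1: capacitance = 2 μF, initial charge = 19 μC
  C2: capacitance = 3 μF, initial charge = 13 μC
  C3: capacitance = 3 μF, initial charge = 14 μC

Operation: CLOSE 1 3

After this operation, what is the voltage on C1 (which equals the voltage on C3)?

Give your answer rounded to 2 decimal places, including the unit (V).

Answer: 6.60 V

Derivation:
Initial: C1(2μF, Q=19μC, V=9.50V), C2(3μF, Q=13μC, V=4.33V), C3(3μF, Q=14μC, V=4.67V)
Op 1: CLOSE 1-3: Q_total=33.00, C_total=5.00, V=6.60; Q1=13.20, Q3=19.80; dissipated=14.017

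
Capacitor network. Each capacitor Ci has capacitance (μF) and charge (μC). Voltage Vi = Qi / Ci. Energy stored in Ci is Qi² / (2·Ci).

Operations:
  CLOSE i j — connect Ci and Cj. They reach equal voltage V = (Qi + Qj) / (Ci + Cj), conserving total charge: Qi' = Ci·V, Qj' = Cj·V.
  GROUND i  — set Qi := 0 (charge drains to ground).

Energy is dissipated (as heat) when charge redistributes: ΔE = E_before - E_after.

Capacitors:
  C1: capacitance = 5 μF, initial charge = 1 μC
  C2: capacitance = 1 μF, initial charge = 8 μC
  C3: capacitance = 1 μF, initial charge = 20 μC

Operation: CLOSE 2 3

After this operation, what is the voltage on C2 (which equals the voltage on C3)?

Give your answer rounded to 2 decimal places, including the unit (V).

Answer: 14.00 V

Derivation:
Initial: C1(5μF, Q=1μC, V=0.20V), C2(1μF, Q=8μC, V=8.00V), C3(1μF, Q=20μC, V=20.00V)
Op 1: CLOSE 2-3: Q_total=28.00, C_total=2.00, V=14.00; Q2=14.00, Q3=14.00; dissipated=36.000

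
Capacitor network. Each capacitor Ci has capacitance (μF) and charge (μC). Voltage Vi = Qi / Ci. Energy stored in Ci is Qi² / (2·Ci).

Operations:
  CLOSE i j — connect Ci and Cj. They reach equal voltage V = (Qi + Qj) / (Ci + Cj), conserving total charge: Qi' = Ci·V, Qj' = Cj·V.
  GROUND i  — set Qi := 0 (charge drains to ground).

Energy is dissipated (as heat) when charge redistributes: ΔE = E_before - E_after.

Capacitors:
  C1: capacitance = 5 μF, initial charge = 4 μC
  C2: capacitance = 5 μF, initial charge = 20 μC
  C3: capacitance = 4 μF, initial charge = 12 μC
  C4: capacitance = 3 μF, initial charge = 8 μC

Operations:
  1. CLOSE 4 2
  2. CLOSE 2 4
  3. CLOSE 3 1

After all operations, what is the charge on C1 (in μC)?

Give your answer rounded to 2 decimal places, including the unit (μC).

Initial: C1(5μF, Q=4μC, V=0.80V), C2(5μF, Q=20μC, V=4.00V), C3(4μF, Q=12μC, V=3.00V), C4(3μF, Q=8μC, V=2.67V)
Op 1: CLOSE 4-2: Q_total=28.00, C_total=8.00, V=3.50; Q4=10.50, Q2=17.50; dissipated=1.667
Op 2: CLOSE 2-4: Q_total=28.00, C_total=8.00, V=3.50; Q2=17.50, Q4=10.50; dissipated=0.000
Op 3: CLOSE 3-1: Q_total=16.00, C_total=9.00, V=1.78; Q3=7.11, Q1=8.89; dissipated=5.378
Final charges: Q1=8.89, Q2=17.50, Q3=7.11, Q4=10.50

Answer: 8.89 μC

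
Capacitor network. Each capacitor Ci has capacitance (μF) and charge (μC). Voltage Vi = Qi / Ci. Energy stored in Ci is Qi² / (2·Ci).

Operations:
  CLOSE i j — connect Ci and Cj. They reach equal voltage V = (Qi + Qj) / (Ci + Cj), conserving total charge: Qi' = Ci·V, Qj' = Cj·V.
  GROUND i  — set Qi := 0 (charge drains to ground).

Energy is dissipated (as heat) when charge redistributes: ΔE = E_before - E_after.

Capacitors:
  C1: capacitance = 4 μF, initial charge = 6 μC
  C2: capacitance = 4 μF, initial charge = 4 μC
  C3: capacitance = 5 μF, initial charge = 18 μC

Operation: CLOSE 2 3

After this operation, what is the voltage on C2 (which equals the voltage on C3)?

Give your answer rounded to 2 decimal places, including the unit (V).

Initial: C1(4μF, Q=6μC, V=1.50V), C2(4μF, Q=4μC, V=1.00V), C3(5μF, Q=18μC, V=3.60V)
Op 1: CLOSE 2-3: Q_total=22.00, C_total=9.00, V=2.44; Q2=9.78, Q3=12.22; dissipated=7.511

Answer: 2.44 V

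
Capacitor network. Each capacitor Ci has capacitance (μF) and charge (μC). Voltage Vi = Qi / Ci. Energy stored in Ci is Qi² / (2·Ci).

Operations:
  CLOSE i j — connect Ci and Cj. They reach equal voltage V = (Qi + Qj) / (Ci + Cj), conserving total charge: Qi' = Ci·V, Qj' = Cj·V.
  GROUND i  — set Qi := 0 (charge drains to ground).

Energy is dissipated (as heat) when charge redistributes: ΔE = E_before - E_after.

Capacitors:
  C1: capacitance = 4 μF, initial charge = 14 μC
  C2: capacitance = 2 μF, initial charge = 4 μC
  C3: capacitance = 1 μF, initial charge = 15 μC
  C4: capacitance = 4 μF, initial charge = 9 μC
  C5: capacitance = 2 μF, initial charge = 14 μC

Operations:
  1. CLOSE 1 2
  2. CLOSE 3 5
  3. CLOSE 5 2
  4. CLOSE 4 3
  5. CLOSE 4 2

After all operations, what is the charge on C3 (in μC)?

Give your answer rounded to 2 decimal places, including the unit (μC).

Answer: 3.73 μC

Derivation:
Initial: C1(4μF, Q=14μC, V=3.50V), C2(2μF, Q=4μC, V=2.00V), C3(1μF, Q=15μC, V=15.00V), C4(4μF, Q=9μC, V=2.25V), C5(2μF, Q=14μC, V=7.00V)
Op 1: CLOSE 1-2: Q_total=18.00, C_total=6.00, V=3.00; Q1=12.00, Q2=6.00; dissipated=1.500
Op 2: CLOSE 3-5: Q_total=29.00, C_total=3.00, V=9.67; Q3=9.67, Q5=19.33; dissipated=21.333
Op 3: CLOSE 5-2: Q_total=25.33, C_total=4.00, V=6.33; Q5=12.67, Q2=12.67; dissipated=22.222
Op 4: CLOSE 4-3: Q_total=18.67, C_total=5.00, V=3.73; Q4=14.93, Q3=3.73; dissipated=22.003
Op 5: CLOSE 4-2: Q_total=27.60, C_total=6.00, V=4.60; Q4=18.40, Q2=9.20; dissipated=4.507
Final charges: Q1=12.00, Q2=9.20, Q3=3.73, Q4=18.40, Q5=12.67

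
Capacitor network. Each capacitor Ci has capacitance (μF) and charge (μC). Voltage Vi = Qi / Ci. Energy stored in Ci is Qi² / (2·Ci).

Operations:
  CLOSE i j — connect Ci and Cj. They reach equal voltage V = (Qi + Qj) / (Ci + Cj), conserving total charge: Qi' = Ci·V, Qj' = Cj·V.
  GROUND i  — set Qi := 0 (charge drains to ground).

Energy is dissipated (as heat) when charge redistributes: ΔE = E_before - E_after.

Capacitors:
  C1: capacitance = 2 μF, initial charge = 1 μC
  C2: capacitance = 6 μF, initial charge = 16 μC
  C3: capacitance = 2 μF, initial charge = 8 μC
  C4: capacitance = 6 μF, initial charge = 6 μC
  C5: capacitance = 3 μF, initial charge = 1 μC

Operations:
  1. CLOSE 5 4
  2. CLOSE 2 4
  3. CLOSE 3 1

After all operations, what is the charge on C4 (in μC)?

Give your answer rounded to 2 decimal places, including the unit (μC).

Answer: 10.33 μC

Derivation:
Initial: C1(2μF, Q=1μC, V=0.50V), C2(6μF, Q=16μC, V=2.67V), C3(2μF, Q=8μC, V=4.00V), C4(6μF, Q=6μC, V=1.00V), C5(3μF, Q=1μC, V=0.33V)
Op 1: CLOSE 5-4: Q_total=7.00, C_total=9.00, V=0.78; Q5=2.33, Q4=4.67; dissipated=0.444
Op 2: CLOSE 2-4: Q_total=20.67, C_total=12.00, V=1.72; Q2=10.33, Q4=10.33; dissipated=5.352
Op 3: CLOSE 3-1: Q_total=9.00, C_total=4.00, V=2.25; Q3=4.50, Q1=4.50; dissipated=6.125
Final charges: Q1=4.50, Q2=10.33, Q3=4.50, Q4=10.33, Q5=2.33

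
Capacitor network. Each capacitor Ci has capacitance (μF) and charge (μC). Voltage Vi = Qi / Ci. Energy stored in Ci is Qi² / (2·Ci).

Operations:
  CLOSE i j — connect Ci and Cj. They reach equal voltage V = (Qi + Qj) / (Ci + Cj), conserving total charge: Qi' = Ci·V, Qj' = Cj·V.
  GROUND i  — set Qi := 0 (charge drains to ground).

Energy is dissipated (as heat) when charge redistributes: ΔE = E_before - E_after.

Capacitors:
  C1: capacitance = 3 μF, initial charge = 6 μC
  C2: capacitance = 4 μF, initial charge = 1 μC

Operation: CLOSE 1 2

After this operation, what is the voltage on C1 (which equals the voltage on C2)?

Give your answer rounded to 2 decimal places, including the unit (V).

Initial: C1(3μF, Q=6μC, V=2.00V), C2(4μF, Q=1μC, V=0.25V)
Op 1: CLOSE 1-2: Q_total=7.00, C_total=7.00, V=1.00; Q1=3.00, Q2=4.00; dissipated=2.625

Answer: 1.00 V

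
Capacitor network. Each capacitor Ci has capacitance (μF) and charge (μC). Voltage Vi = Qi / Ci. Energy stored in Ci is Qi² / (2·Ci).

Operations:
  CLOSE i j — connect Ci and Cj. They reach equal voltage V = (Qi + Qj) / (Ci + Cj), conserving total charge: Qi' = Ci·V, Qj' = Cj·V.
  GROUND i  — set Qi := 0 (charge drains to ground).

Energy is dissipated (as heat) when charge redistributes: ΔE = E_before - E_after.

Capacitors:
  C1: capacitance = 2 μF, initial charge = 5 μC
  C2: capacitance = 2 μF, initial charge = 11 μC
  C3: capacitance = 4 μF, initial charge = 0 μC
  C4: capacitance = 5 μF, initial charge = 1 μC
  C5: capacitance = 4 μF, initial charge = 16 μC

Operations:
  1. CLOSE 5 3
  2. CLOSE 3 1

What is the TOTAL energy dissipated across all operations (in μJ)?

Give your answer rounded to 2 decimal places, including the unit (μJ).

Initial: C1(2μF, Q=5μC, V=2.50V), C2(2μF, Q=11μC, V=5.50V), C3(4μF, Q=0μC, V=0.00V), C4(5μF, Q=1μC, V=0.20V), C5(4μF, Q=16μC, V=4.00V)
Op 1: CLOSE 5-3: Q_total=16.00, C_total=8.00, V=2.00; Q5=8.00, Q3=8.00; dissipated=16.000
Op 2: CLOSE 3-1: Q_total=13.00, C_total=6.00, V=2.17; Q3=8.67, Q1=4.33; dissipated=0.167
Total dissipated: 16.167 μJ

Answer: 16.17 μJ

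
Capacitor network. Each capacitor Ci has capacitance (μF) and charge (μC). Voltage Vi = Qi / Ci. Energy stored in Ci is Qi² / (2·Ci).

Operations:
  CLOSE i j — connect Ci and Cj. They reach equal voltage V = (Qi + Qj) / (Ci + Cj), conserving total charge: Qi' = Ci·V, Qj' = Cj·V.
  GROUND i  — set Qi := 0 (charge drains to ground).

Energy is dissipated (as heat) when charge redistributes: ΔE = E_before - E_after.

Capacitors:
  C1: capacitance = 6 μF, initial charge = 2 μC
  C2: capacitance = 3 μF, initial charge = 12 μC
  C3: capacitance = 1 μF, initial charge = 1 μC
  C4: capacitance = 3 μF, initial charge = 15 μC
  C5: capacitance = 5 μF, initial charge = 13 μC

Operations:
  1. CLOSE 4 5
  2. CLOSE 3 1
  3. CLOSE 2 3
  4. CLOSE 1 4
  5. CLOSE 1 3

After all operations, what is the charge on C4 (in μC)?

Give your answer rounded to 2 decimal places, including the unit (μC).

Answer: 4.36 μC

Derivation:
Initial: C1(6μF, Q=2μC, V=0.33V), C2(3μF, Q=12μC, V=4.00V), C3(1μF, Q=1μC, V=1.00V), C4(3μF, Q=15μC, V=5.00V), C5(5μF, Q=13μC, V=2.60V)
Op 1: CLOSE 4-5: Q_total=28.00, C_total=8.00, V=3.50; Q4=10.50, Q5=17.50; dissipated=5.400
Op 2: CLOSE 3-1: Q_total=3.00, C_total=7.00, V=0.43; Q3=0.43, Q1=2.57; dissipated=0.190
Op 3: CLOSE 2-3: Q_total=12.43, C_total=4.00, V=3.11; Q2=9.32, Q3=3.11; dissipated=4.783
Op 4: CLOSE 1-4: Q_total=13.07, C_total=9.00, V=1.45; Q1=8.71, Q4=4.36; dissipated=9.434
Op 5: CLOSE 1-3: Q_total=11.82, C_total=7.00, V=1.69; Q1=10.13, Q3=1.69; dissipated=1.174
Final charges: Q1=10.13, Q2=9.32, Q3=1.69, Q4=4.36, Q5=17.50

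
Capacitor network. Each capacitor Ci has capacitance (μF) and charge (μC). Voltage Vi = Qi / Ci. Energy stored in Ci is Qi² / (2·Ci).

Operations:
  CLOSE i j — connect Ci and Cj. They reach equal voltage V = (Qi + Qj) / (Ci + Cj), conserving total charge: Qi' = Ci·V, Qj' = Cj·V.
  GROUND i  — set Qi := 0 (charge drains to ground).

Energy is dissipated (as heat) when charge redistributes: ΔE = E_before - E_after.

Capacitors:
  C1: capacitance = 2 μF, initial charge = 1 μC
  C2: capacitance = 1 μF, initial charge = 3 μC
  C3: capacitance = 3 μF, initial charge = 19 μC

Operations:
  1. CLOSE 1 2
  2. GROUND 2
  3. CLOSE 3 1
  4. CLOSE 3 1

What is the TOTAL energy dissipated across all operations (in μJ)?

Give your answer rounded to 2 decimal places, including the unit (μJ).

Initial: C1(2μF, Q=1μC, V=0.50V), C2(1μF, Q=3μC, V=3.00V), C3(3μF, Q=19μC, V=6.33V)
Op 1: CLOSE 1-2: Q_total=4.00, C_total=3.00, V=1.33; Q1=2.67, Q2=1.33; dissipated=2.083
Op 2: GROUND 2: Q2=0; energy lost=0.889
Op 3: CLOSE 3-1: Q_total=21.67, C_total=5.00, V=4.33; Q3=13.00, Q1=8.67; dissipated=15.000
Op 4: CLOSE 3-1: Q_total=21.67, C_total=5.00, V=4.33; Q3=13.00, Q1=8.67; dissipated=0.000
Total dissipated: 17.972 μJ

Answer: 17.97 μJ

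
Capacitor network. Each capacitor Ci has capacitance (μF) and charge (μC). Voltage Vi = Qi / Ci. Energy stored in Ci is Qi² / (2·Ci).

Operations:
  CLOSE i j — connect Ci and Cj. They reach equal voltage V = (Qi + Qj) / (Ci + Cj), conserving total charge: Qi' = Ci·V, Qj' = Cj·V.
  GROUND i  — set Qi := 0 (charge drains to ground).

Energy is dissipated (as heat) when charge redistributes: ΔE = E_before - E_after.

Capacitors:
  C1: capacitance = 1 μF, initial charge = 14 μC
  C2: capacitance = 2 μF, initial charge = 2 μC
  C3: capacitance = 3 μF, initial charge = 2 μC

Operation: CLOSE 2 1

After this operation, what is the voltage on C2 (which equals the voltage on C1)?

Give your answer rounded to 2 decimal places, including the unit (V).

Initial: C1(1μF, Q=14μC, V=14.00V), C2(2μF, Q=2μC, V=1.00V), C3(3μF, Q=2μC, V=0.67V)
Op 1: CLOSE 2-1: Q_total=16.00, C_total=3.00, V=5.33; Q2=10.67, Q1=5.33; dissipated=56.333

Answer: 5.33 V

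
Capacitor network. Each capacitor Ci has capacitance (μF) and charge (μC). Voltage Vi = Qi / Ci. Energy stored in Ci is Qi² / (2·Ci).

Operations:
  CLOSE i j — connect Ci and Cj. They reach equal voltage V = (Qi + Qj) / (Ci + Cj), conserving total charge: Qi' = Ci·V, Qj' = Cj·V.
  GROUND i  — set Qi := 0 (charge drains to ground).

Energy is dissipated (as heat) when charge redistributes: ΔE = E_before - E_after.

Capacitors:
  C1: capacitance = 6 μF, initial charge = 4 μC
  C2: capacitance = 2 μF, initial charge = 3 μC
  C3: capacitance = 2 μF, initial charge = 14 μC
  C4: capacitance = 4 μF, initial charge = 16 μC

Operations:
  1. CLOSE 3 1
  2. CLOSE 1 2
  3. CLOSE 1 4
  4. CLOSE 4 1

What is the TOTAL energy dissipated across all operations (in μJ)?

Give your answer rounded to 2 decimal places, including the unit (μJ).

Initial: C1(6μF, Q=4μC, V=0.67V), C2(2μF, Q=3μC, V=1.50V), C3(2μF, Q=14μC, V=7.00V), C4(4μF, Q=16μC, V=4.00V)
Op 1: CLOSE 3-1: Q_total=18.00, C_total=8.00, V=2.25; Q3=4.50, Q1=13.50; dissipated=30.083
Op 2: CLOSE 1-2: Q_total=16.50, C_total=8.00, V=2.06; Q1=12.38, Q2=4.12; dissipated=0.422
Op 3: CLOSE 1-4: Q_total=28.38, C_total=10.00, V=2.84; Q1=17.02, Q4=11.35; dissipated=4.505
Op 4: CLOSE 4-1: Q_total=28.38, C_total=10.00, V=2.84; Q4=11.35, Q1=17.02; dissipated=0.000
Total dissipated: 35.010 μJ

Answer: 35.01 μJ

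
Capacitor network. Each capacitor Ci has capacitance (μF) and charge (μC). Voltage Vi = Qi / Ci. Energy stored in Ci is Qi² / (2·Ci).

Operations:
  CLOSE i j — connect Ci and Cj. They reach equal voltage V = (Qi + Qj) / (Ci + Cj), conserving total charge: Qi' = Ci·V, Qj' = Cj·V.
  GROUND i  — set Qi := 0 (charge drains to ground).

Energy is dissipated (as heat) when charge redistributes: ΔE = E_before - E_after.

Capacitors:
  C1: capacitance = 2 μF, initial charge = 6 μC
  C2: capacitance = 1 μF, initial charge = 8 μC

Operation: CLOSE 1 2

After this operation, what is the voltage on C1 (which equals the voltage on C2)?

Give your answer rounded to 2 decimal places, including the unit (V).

Initial: C1(2μF, Q=6μC, V=3.00V), C2(1μF, Q=8μC, V=8.00V)
Op 1: CLOSE 1-2: Q_total=14.00, C_total=3.00, V=4.67; Q1=9.33, Q2=4.67; dissipated=8.333

Answer: 4.67 V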